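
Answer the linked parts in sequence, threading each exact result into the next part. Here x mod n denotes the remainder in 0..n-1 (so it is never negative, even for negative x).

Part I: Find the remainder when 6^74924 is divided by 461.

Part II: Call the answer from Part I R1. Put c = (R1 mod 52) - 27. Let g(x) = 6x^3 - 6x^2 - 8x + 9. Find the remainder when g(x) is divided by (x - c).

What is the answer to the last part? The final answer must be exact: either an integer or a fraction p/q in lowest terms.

Part I: squarings mod 461: 6^1=6, 6^2=36, 6^4=374, 6^8=193, 6^16=369, 6^32=166, 6^64=357, 6^128=213, 6^256=191, 6^512=62, 6^1024=156, 6^2048=364, 6^4096=189, 6^8192=224, 6^16384=388, 6^32768=258, 6^65536=180; 6^74924 = 6^4 * 6^8 * 6^32 * 6^128 * 6^1024 * 6^8192 * 6^65536 = 304 (mod 461); answer 304
Part II: R1 = 304; c = 17; remainder = value at the root: 6*(17)^3 - 6*(17)^2 - 8*(17)^1 + 9 = (29478) + (-1734) + (-136) + (9) = 27617; answer 27617

27617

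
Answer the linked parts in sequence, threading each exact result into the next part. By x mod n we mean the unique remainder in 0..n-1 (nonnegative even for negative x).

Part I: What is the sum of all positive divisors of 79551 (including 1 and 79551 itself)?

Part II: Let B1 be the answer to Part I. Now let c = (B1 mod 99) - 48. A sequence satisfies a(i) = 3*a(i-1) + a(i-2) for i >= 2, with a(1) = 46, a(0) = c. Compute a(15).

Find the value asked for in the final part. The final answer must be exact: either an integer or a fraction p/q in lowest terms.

Part I: 79551 = 3^2 * 8839; sigma = (1 + 3 + 9) * (1 + 8839) = 13 * 8840 = 114920; answer 114920
Part II: B1 = 114920; c = 32; a(2) = 3*(46) + 1*(32) = 170; iterating: a(2)=170, a(3)=556, a(4)=1838, a(5)=6070, a(6)=20048, a(7)=66214, a(8)=218690, a(9)=722284, a(10)=2385542, a(11)=7878910, a(12)=26022272, a(13)=85945726, a(14)=283859450, a(15)=937524076; answer 937524076

937524076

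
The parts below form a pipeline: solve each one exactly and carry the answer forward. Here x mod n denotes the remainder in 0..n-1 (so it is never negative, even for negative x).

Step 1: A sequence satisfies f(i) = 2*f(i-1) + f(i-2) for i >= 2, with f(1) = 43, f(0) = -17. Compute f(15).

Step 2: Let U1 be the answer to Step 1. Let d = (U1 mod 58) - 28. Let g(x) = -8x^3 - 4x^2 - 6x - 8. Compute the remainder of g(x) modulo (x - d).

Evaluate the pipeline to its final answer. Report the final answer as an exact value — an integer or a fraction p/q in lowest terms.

Step 1: f(2) = 2*(43) + 1*(-17) = 69; iterating: f(2)=69, f(3)=181, f(4)=431, f(5)=1043, f(6)=2517, f(7)=6077, f(8)=14671, f(9)=35419, f(10)=85509, f(11)=206437, f(12)=498383, f(13)=1203203, f(14)=2904789, f(15)=7012781; answer 7012781
Step 2: U1 = 7012781; d = -27; remainder = value at the root: -8*(-27)^3 - 4*(-27)^2 - 6*(-27)^1 - 8 = (157464) + (-2916) + (162) + (-8) = 154702; answer 154702

154702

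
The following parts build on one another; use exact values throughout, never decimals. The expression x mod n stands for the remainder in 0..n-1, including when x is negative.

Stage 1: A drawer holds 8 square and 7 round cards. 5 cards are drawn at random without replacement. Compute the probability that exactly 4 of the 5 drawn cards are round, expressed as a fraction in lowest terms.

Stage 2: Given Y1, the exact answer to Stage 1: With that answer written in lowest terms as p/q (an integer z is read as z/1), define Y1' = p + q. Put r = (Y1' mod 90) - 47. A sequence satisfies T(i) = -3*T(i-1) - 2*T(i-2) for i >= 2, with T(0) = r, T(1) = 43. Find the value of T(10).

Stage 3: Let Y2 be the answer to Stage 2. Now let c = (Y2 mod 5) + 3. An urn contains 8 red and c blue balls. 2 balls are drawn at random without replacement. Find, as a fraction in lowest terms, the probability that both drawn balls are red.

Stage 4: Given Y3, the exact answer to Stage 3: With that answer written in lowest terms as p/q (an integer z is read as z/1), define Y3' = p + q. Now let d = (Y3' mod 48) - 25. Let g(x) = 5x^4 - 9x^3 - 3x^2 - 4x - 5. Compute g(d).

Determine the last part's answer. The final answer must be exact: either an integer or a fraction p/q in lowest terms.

Stage 1: total draws C(15,5) = 3003; favorable C(7,4)*C(8,1) = 280; P = 40/429; answer 40/429
Stage 2: Y1 = 40/429; threaded value p + q = 469; r = -28; T(2) = -3*(43) - 2*(-28) = -73; iterating: T(2)=-73, T(3)=133, T(4)=-253, T(5)=493, T(6)=-973, T(7)=1933, T(8)=-3853, T(9)=7693, T(10)=-15373; answer -15373
Stage 3: Y2 = -15373; c = 5; total draws C(13,2) = 78; favorable C(8,2) = 28; P = 14/39; answer 14/39
Stage 4: Y3 = 14/39; threaded value p + q = 53; d = -20; 5*(-20)^4 - 9*(-20)^3 - 3*(-20)^2 - 4*(-20)^1 - 5 = (800000) + (72000) + (-1200) + (80) + (-5) = 870875; answer 870875

870875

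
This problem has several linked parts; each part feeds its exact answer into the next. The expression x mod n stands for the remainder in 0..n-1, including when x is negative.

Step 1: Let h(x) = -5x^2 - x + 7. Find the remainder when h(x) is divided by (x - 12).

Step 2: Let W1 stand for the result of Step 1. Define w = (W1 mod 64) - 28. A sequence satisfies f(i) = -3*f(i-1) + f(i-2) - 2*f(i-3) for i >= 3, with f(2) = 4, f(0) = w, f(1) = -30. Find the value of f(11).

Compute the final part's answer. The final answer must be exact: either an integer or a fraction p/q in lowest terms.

Step 1: remainder = value at the root: -5*(12)^2 - 1*(12)^1 + 7 = (-720) + (-12) + (7) = -725; answer -725
Step 2: W1 = -725; w = 15; f(3) = -3*(4) + 1*(-30) - 2*(15) = -72; iterating: f(3)=-72, f(4)=280, f(5)=-920, f(6)=3184, f(7)=-11032, f(8)=38120, f(9)=-131760, f(10)=455464, f(11)=-1574392; answer -1574392

-1574392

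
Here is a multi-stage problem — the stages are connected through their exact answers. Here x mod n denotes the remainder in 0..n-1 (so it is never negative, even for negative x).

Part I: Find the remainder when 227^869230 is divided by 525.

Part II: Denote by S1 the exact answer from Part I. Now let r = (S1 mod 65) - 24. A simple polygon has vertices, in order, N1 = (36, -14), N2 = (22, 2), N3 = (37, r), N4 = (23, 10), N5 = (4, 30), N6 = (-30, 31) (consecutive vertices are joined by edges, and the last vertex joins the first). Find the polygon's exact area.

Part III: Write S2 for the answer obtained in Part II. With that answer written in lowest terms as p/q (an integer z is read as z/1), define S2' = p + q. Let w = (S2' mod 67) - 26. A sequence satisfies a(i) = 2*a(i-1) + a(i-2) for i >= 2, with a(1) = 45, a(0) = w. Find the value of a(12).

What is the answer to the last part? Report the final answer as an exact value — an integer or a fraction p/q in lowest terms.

Part I: squarings mod 525: 227^1=227, 227^2=79, 227^4=466, 227^8=331, 227^16=361, 227^32=121, 227^64=466, 227^128=331, 227^256=361, 227^512=121, 227^1024=466, 227^2048=331, 227^4096=361, 227^8192=121, 227^16384=466, 227^32768=331, 227^65536=361, 227^131072=121, 227^262144=466, 227^524288=331; 227^869230 = 227^2 * 227^4 * 227^8 * 227^32 * 227^64 * 227^256 * 227^512 * 227^16384 * 227^65536 * 227^262144 * 227^524288 = 424 (mod 525); answer 424
Part II: S1 = 424; r = 10; cross terms: (36*2 - 22*-14)=380, (22*10 - 37*2)=146, (37*10 - 23*10)=140, (23*30 - 4*10)=650, (4*31 - -30*30)=1024, (-30*-14 - 36*31)=-696; twice the area = |1644| = 1644; area = 822; answer 822
Part III: S2 = 822; threaded value p + q = 823; w = -7; a(2) = 2*(45) + 1*(-7) = 83; iterating: a(2)=83, a(3)=211, a(4)=505, a(5)=1221, a(6)=2947, a(7)=7115, a(8)=17177, a(9)=41469, a(10)=100115, a(11)=241699, a(12)=583513; answer 583513

583513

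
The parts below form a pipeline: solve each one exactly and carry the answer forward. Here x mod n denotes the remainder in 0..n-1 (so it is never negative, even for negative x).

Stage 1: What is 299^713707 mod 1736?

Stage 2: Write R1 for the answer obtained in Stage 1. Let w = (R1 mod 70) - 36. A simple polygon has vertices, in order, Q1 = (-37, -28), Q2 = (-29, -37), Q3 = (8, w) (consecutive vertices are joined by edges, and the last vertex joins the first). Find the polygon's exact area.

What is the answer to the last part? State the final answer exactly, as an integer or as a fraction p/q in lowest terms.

381/2

Stage 1: squarings mod 1736: 299^1=299, 299^2=865, 299^4=9, 299^8=81, 299^16=1353, 299^32=865, 299^64=9, 299^128=81, 299^256=1353, 299^512=865, 299^1024=9, 299^2048=81, 299^4096=1353, 299^8192=865, 299^16384=9, 299^32768=81, 299^65536=1353, 299^131072=865, 299^262144=9, 299^524288=81; 299^713707 = 299^1 * 299^2 * 299^8 * 299^32 * 299^64 * 299^128 * 299^256 * 299^512 * 299^8192 * 299^16384 * 299^32768 * 299^131072 * 299^524288 = 1475 (mod 1736); answer 1475
Stage 2: R1 = 1475; w = -31; cross terms: (-37*-37 - -29*-28)=557, (-29*-31 - 8*-37)=1195, (8*-28 - -37*-31)=-1371; twice the area = |381| = 381; area = 381/2; answer 381/2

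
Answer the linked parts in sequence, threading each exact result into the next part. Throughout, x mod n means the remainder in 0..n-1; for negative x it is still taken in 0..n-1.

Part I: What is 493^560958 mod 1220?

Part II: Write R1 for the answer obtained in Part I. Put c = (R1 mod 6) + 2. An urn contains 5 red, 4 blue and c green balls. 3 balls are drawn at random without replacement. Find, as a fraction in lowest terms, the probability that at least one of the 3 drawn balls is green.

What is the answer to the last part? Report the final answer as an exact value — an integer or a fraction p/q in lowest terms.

10/13

Part I: squarings mod 1220: 493^1=493, 493^2=269, 493^4=381, 493^8=1201, 493^16=361, 493^32=1001, 493^64=381, 493^128=1201, 493^256=361, 493^512=1001, 493^1024=381, 493^2048=1201, 493^4096=361, 493^8192=1001, 493^16384=381, 493^32768=1201, 493^65536=361, 493^131072=1001, 493^262144=381, 493^524288=1201; 493^560958 = 493^2 * 493^4 * 493^8 * 493^16 * 493^32 * 493^256 * 493^512 * 493^1024 * 493^2048 * 493^32768 * 493^524288 = 729 (mod 1220); answer 729
Part II: R1 = 729; c = 5; total draws C(14,3) = 364; complement C(9,3) = 84; favorable 364 - 84 = 280; P = 10/13; answer 10/13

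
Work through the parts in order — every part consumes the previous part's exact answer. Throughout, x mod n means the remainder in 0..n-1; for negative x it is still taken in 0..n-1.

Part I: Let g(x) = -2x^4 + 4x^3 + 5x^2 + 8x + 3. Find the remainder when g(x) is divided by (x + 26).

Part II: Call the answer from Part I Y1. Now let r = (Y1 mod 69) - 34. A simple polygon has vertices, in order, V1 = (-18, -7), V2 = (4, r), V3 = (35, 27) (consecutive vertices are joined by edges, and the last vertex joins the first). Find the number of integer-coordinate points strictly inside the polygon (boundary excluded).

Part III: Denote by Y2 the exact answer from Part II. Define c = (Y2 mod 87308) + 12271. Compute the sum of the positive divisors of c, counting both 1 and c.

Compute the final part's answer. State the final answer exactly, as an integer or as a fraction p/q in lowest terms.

Part I: remainder = value at the root: -2*(-26)^4 + 4*(-26)^3 + 5*(-26)^2 + 8*(-26)^1 + 3 = (-913952) + (-70304) + (3380) + (-208) + (3) = -981081; answer -981081
Part II: Y1 = -981081; r = -4; cross terms: (-18*-4 - 4*-7)=100, (4*27 - 35*-4)=248, (35*-7 - -18*27)=241; twice the area = |589| = 589; area = 589/2; boundary points = 1 + 31 + 1 = 33; strictly interior points = area - boundary/2 + 1 = 279; answer 279
Part III: Y2 = 279; c = 12550; 12550 = 2 * 5^2 * 251; sigma = (1 + 2) * (1 + 5 + 25) * (1 + 251) = 3 * 31 * 252 = 23436; answer 23436

23436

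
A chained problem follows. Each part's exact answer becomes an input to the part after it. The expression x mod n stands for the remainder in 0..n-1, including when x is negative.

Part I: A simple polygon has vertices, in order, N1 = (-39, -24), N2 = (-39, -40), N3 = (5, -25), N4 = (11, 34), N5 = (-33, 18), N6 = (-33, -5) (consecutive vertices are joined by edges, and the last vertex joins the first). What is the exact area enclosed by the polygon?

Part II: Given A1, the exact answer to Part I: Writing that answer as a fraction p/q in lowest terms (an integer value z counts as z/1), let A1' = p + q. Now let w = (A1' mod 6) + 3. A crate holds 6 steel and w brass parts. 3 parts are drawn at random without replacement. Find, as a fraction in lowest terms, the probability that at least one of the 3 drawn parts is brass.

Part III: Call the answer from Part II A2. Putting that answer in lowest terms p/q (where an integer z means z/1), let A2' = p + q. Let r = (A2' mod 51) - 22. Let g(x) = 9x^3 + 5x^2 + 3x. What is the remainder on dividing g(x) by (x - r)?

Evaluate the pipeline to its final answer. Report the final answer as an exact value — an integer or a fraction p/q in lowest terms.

Part I: cross terms: (-39*-40 - -39*-24)=624, (-39*-25 - 5*-40)=1175, (5*34 - 11*-25)=445, (11*18 - -33*34)=1320, (-33*-5 - -33*18)=759, (-33*-24 - -39*-5)=597; twice the area = |4920| = 4920; area = 2460; answer 2460
Part II: A1 = 2460; threaded value p + q = 2461; w = 4; total draws C(10,3) = 120; complement C(6,3) = 20; favorable 120 - 20 = 100; P = 5/6; answer 5/6
Part III: A2 = 5/6; threaded value p + q = 11; r = -11; remainder = value at the root: 9*(-11)^3 + 5*(-11)^2 + 3*(-11)^1 = (-11979) + (605) + (-33) = -11407; answer -11407

-11407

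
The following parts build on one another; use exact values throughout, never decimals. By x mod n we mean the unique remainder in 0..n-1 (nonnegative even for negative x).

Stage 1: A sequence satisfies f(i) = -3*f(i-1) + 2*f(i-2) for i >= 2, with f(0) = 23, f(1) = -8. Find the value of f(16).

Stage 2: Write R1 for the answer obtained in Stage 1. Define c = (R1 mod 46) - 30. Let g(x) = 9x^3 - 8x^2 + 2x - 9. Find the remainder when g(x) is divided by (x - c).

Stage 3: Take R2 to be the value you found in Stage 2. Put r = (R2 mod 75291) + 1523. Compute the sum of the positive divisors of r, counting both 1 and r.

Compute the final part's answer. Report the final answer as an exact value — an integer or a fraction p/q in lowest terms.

78630

Stage 1: f(2) = -3*(-8) + 2*(23) = 70; iterating: f(2)=70, f(3)=-226, f(4)=818, f(5)=-2906, f(6)=10354, f(7)=-36874, f(8)=131330, f(9)=-467738, f(10)=1665874, f(11)=-5933098, f(12)=21131042, f(13)=-75259322, f(14)=268040050, f(15)=-954638794, f(16)=3399996482; answer 3399996482
Stage 2: R1 = 3399996482; c = -30; remainder = value at the root: 9*(-30)^3 - 8*(-30)^2 + 2*(-30)^1 - 9 = (-243000) + (-7200) + (-60) + (-9) = -250269; answer -250269
Stage 3: R2 = -250269; r = 52418; 52418 = 2 * 26209; sigma = (1 + 2) * (1 + 26209) = 3 * 26210 = 78630; answer 78630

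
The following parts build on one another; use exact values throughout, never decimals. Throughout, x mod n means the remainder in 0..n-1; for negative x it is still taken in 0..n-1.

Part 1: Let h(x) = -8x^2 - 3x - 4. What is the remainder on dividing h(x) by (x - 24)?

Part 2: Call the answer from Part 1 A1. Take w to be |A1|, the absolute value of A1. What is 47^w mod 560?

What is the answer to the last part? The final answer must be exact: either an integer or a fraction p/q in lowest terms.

Part 1: remainder = value at the root: -8*(24)^2 - 3*(24)^1 - 4 = (-4608) + (-72) + (-4) = -4684; answer -4684
Part 2: A1 = -4684; w = 4684; squarings mod 560: 47^1=47, 47^2=529, 47^4=401, 47^8=81, 47^16=401, 47^32=81, 47^64=401, 47^128=81, 47^256=401, 47^512=81, 47^1024=401, 47^2048=81, 47^4096=401; 47^4684 = 47^4 * 47^8 * 47^64 * 47^512 * 47^4096 = 401 (mod 560); answer 401

401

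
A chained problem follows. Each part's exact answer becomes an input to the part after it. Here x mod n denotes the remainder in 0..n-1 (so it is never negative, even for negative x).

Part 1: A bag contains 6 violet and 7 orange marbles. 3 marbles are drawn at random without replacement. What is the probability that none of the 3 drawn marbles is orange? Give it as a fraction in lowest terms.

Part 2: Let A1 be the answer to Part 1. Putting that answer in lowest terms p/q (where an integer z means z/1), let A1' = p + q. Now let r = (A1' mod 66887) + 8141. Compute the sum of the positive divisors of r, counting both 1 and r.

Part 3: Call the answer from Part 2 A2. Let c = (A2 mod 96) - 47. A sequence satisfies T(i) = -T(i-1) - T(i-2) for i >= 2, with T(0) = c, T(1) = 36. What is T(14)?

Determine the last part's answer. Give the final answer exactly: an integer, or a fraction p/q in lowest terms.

-37

Part 1: total draws C(13,3) = 286; favorable C(6,3) = 20; P = 10/143; answer 10/143
Part 2: A1 = 10/143; threaded value p + q = 153; r = 8294; 8294 = 2 * 11 * 13 * 29; sigma = (1 + 2) * (1 + 11) * (1 + 13) * (1 + 29) = 3 * 12 * 14 * 30 = 15120; answer 15120
Part 3: A2 = 15120; c = 1; T(2) = -1*(36) - 1*(1) = -37; iterating: T(2)=-37, T(3)=1, T(4)=36, T(5)=-37, T(6)=1, T(7)=36, T(8)=-37, T(9)=1, T(10)=36, T(11)=-37, T(12)=1, T(13)=36, T(14)=-37; answer -37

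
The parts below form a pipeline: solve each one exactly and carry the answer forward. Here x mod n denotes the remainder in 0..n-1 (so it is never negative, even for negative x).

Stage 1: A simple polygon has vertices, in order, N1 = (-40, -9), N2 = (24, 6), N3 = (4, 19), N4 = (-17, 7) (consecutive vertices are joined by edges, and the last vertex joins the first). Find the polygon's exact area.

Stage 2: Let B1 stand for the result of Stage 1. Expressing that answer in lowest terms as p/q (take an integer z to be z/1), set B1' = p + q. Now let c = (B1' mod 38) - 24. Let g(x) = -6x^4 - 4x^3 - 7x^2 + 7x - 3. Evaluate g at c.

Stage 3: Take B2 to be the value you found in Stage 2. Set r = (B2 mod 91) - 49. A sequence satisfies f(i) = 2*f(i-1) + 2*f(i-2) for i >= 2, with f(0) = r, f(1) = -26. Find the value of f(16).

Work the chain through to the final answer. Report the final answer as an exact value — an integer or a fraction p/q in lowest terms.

9127936

Stage 1: cross terms: (-40*6 - 24*-9)=-24, (24*19 - 4*6)=432, (4*7 - -17*19)=351, (-17*-9 - -40*7)=433; twice the area = |1192| = 1192; area = 596; answer 596
Stage 2: B1 = 596; threaded value p + q = 597; c = 3; -6*(3)^4 - 4*(3)^3 - 7*(3)^2 + 7*(3)^1 - 3 = (-486) + (-108) + (-63) + (21) + (-3) = -639; answer -639
Stage 3: B2 = -639; r = 40; f(2) = 2*(-26) + 2*(40) = 28; iterating: f(2)=28, f(3)=4, f(4)=64, f(5)=136, f(6)=400, f(7)=1072, f(8)=2944, f(9)=8032, f(10)=21952, f(11)=59968, f(12)=163840, f(13)=447616, f(14)=1222912, f(15)=3341056, f(16)=9127936; answer 9127936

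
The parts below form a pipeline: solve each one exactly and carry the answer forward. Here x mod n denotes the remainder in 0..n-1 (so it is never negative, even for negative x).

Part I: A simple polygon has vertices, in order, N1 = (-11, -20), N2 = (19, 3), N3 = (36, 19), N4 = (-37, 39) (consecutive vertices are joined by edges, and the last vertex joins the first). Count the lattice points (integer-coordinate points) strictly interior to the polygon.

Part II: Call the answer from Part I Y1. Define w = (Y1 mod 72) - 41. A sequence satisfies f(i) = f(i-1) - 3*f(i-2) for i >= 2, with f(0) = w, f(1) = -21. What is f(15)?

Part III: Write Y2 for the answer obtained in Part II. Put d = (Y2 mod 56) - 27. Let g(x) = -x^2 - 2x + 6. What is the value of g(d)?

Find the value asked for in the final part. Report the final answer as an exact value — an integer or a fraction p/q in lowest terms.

Part I: cross terms: (-11*3 - 19*-20)=347, (19*19 - 36*3)=253, (36*39 - -37*19)=2107, (-37*-20 - -11*39)=1169; twice the area = |3876| = 3876; area = 1938; boundary points = 1 + 1 + 1 + 1 = 4; strictly interior points = area - boundary/2 + 1 = 1937; answer 1937
Part II: Y1 = 1937; w = 24; f(2) = 1*(-21) - 3*(24) = -93; iterating: f(2)=-93, f(3)=-30, f(4)=249, f(5)=339, f(6)=-408, f(7)=-1425, f(8)=-201, f(9)=4074, f(10)=4677, f(11)=-7545, f(12)=-21576, f(13)=1059, f(14)=65787, f(15)=62610; answer 62610
Part III: Y2 = 62610; d = -25; -1*(-25)^2 - 2*(-25)^1 + 6 = (-625) + (50) + (6) = -569; answer -569

-569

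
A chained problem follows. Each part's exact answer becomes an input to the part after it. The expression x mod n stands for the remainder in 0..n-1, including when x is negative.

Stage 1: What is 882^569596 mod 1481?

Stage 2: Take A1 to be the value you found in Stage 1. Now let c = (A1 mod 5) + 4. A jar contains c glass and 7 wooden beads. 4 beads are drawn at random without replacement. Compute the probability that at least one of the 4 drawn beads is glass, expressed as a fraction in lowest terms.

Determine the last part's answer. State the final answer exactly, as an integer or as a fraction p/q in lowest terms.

38/39

Stage 1: squarings mod 1481: 882^1=882, 882^2=399, 882^4=734, 882^8=1153, 882^16=952, 882^32=1413, 882^64=181, 882^128=179, 882^256=940, 882^512=924, 882^1024=720, 882^2048=50, 882^4096=1019, 882^8192=180, 882^16384=1299, 882^32768=542, 882^65536=526, 882^131072=1210, 882^262144=872, 882^524288=631; 882^569596 = 882^4 * 882^8 * 882^16 * 882^32 * 882^64 * 882^128 * 882^4096 * 882^8192 * 882^32768 * 882^524288 = 914 (mod 1481); answer 914
Stage 2: A1 = 914; c = 8; total draws C(15,4) = 1365; complement C(7,4) = 35; favorable 1365 - 35 = 1330; P = 38/39; answer 38/39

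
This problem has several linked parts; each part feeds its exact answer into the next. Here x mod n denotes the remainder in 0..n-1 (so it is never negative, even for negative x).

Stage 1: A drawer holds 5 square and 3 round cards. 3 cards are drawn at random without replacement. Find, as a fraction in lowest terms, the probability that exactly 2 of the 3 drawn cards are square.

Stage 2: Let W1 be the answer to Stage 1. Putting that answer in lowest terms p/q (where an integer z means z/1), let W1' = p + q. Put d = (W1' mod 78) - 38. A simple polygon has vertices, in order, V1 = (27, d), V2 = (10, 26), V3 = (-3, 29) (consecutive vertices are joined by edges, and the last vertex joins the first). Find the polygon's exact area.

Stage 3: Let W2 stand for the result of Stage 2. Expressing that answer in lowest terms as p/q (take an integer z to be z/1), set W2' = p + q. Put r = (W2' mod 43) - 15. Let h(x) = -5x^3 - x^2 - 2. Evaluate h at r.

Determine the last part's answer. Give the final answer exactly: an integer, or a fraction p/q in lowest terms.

Stage 1: total draws C(8,3) = 56; favorable C(5,2)*C(3,1) = 30; P = 15/28; answer 15/28
Stage 2: W1 = 15/28; threaded value p + q = 43; d = 5; cross terms: (27*26 - 10*5)=652, (10*29 - -3*26)=368, (-3*5 - 27*29)=-798; twice the area = |222| = 222; area = 111; answer 111
Stage 3: W2 = 111; threaded value p + q = 112; r = 11; -5*(11)^3 - 1*(11)^2 - 2 = (-6655) + (-121) + (-2) = -6778; answer -6778

-6778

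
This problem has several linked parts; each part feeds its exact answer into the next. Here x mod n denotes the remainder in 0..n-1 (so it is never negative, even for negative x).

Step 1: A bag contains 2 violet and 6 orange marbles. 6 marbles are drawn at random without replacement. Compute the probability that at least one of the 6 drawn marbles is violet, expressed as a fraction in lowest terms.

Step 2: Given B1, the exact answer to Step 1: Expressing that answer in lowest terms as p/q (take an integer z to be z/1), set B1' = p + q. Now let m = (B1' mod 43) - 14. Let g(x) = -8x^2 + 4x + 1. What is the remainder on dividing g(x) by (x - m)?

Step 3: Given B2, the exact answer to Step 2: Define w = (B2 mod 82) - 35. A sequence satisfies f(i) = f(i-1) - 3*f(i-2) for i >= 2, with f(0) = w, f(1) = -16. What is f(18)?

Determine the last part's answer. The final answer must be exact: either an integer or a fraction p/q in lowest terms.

117800

Step 1: total draws C(8,6) = 28; complement C(6,6) = 1; favorable 28 - 1 = 27; P = 27/28; answer 27/28
Step 2: B1 = 27/28; threaded value p + q = 55; m = -2; remainder = value at the root: -8*(-2)^2 + 4*(-2)^1 + 1 = (-32) + (-8) + (1) = -39; answer -39
Step 3: B2 = -39; w = 8; f(2) = 1*(-16) - 3*(8) = -40; iterating: f(2)=-40, f(3)=8, f(4)=128, f(5)=104, f(6)=-280, f(7)=-592, f(8)=248, f(9)=2024, f(10)=1280, f(11)=-4792, f(12)=-8632, f(13)=5744, f(14)=31640, f(15)=14408, f(16)=-80512, f(17)=-123736, f(18)=117800; answer 117800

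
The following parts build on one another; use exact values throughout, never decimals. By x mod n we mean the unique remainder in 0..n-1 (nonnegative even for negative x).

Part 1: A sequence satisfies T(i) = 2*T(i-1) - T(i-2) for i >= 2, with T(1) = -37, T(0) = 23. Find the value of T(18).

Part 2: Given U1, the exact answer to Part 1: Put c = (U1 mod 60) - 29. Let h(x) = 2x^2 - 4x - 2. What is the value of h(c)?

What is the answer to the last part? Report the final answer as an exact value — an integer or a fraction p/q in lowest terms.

Part 1: T(2) = 2*(-37) - 1*(23) = -97; iterating: T(2)=-97, T(3)=-157, T(4)=-217, T(5)=-277, T(6)=-337, T(7)=-397, T(8)=-457, T(9)=-517, T(10)=-577, T(11)=-637, T(12)=-697, T(13)=-757, T(14)=-817, T(15)=-877, T(16)=-937, T(17)=-997, T(18)=-1057; answer -1057
Part 2: U1 = -1057; c = -6; 2*(-6)^2 - 4*(-6)^1 - 2 = (72) + (24) + (-2) = 94; answer 94

94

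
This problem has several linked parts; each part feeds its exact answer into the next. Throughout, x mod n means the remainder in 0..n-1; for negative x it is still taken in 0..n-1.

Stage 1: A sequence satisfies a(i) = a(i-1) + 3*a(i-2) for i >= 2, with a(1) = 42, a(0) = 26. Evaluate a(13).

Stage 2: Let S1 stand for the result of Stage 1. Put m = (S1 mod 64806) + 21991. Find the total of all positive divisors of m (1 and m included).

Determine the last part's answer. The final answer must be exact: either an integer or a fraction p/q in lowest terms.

Stage 1: a(2) = 1*(42) + 3*(26) = 120; iterating: a(2)=120, a(3)=246, a(4)=606, a(5)=1344, a(6)=3162, a(7)=7194, a(8)=16680, a(9)=38262, a(10)=88302, a(11)=203088, a(12)=467994, a(13)=1077258; answer 1077258
Stage 2: S1 = 1077258; m = 62353; 62353 = 23 * 2711; sigma = (1 + 23) * (1 + 2711) = 24 * 2712 = 65088; answer 65088

65088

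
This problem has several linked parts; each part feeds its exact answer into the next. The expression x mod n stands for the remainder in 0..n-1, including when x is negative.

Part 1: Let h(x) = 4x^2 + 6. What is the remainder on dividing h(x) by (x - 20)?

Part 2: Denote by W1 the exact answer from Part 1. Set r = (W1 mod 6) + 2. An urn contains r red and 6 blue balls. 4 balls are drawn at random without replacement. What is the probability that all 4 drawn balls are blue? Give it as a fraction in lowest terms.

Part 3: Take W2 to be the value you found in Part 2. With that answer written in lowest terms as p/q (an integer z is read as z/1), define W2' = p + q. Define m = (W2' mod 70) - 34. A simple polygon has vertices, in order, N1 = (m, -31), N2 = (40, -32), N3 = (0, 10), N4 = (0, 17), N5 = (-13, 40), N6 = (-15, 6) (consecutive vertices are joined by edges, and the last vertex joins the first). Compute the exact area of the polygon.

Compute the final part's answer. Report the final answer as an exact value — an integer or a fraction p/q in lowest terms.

Part 1: remainder = value at the root: 4*(20)^2 + 6 = (1600) + (6) = 1606; answer 1606
Part 2: W1 = 1606; r = 6; total draws C(12,4) = 495; favorable C(6,4) = 15; P = 1/33; answer 1/33
Part 3: W2 = 1/33; threaded value p + q = 34; m = 0; cross terms: (0*-32 - 40*-31)=1240, (40*10 - 0*-32)=400, (0*17 - 0*10)=0, (0*40 - -13*17)=221, (-13*6 - -15*40)=522, (-15*-31 - 0*6)=465; twice the area = |2848| = 2848; area = 1424; answer 1424

1424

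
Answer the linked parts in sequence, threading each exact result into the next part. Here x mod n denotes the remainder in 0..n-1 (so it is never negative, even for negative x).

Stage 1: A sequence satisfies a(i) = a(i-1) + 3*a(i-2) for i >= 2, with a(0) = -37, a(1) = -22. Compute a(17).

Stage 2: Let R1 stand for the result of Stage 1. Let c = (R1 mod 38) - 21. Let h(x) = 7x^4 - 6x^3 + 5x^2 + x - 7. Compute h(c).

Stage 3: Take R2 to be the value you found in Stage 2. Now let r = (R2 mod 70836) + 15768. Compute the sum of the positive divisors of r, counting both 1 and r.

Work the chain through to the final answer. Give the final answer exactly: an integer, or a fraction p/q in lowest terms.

Stage 1: a(2) = 1*(-22) + 3*(-37) = -133; iterating: a(2)=-133, a(3)=-199, a(4)=-598, a(5)=-1195, a(6)=-2989, a(7)=-6574, a(8)=-15541, a(9)=-35263, a(10)=-81886, a(11)=-187675, a(12)=-433333, a(13)=-996358, a(14)=-2296357, a(15)=-5285431, a(16)=-12174502, a(17)=-28030795; answer -28030795
Stage 2: R1 = -28030795; c = -2; 7*(-2)^4 - 6*(-2)^3 + 5*(-2)^2 + 1*(-2)^1 - 7 = (112) + (48) + (20) + (-2) + (-7) = 171; answer 171
Stage 3: R2 = 171; r = 15939; 15939 = 3^2 * 7 * 11 * 23; sigma = (1 + 3 + 9) * (1 + 7) * (1 + 11) * (1 + 23) = 13 * 8 * 12 * 24 = 29952; answer 29952

29952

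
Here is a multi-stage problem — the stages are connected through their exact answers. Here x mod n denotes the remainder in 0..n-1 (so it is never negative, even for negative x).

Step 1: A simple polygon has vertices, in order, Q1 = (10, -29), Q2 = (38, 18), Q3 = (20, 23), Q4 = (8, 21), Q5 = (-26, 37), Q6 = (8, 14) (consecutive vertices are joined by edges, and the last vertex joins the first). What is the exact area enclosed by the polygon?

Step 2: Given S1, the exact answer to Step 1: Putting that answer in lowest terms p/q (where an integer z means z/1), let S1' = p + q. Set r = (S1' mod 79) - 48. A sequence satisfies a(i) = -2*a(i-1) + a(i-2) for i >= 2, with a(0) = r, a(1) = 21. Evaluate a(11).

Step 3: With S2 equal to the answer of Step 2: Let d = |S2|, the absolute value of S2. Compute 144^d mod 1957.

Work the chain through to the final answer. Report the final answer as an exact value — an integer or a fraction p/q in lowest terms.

710

Step 1: cross terms: (10*18 - 38*-29)=1282, (38*23 - 20*18)=514, (20*21 - 8*23)=236, (8*37 - -26*21)=842, (-26*14 - 8*37)=-660, (8*-29 - 10*14)=-372; twice the area = |1842| = 1842; area = 921; answer 921
Step 2: S1 = 921; threaded value p + q = 922; r = 5; a(2) = -2*(21) + 1*(5) = -37; iterating: a(2)=-37, a(3)=95, a(4)=-227, a(5)=549, a(6)=-1325, a(7)=3199, a(8)=-7723, a(9)=18645, a(10)=-45013, a(11)=108671; answer 108671
Step 3: S2 = 108671; d = 108671; squarings mod 1957: 144^1=144, 144^2=1166, 144^4=1398, 144^8=1318, 144^16=1265, 144^32=1356, 144^64=1113, 144^128=1945, 144^256=144, 144^512=1166, 144^1024=1398, 144^2048=1318, 144^4096=1265, 144^8192=1356, 144^16384=1113, 144^32768=1945, 144^65536=144; 144^108671 = 144^1 * 144^2 * 144^4 * 144^8 * 144^16 * 144^32 * 144^64 * 144^2048 * 144^8192 * 144^32768 * 144^65536 = 710 (mod 1957); answer 710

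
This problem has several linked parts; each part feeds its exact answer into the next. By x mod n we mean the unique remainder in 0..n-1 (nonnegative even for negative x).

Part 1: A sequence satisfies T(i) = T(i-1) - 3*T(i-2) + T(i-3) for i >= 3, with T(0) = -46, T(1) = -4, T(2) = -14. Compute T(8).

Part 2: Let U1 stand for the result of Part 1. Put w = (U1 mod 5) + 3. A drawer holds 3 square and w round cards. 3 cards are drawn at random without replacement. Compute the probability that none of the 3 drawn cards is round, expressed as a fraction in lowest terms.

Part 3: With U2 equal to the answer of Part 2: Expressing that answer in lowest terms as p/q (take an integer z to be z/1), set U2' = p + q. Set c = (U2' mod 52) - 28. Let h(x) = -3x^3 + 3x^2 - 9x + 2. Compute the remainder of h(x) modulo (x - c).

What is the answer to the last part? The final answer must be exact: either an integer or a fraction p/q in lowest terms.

Part 1: T(3) = 1*(-14) - 3*(-4) + 1*(-46) = -48; iterating: T(3)=-48, T(4)=-10, T(5)=120, T(6)=102, T(7)=-268, T(8)=-454; answer -454
Part 2: U1 = -454; w = 4; total draws C(7,3) = 35; favorable C(3,3) = 1; P = 1/35; answer 1/35
Part 3: U2 = 1/35; threaded value p + q = 36; c = 8; remainder = value at the root: -3*(8)^3 + 3*(8)^2 - 9*(8)^1 + 2 = (-1536) + (192) + (-72) + (2) = -1414; answer -1414

-1414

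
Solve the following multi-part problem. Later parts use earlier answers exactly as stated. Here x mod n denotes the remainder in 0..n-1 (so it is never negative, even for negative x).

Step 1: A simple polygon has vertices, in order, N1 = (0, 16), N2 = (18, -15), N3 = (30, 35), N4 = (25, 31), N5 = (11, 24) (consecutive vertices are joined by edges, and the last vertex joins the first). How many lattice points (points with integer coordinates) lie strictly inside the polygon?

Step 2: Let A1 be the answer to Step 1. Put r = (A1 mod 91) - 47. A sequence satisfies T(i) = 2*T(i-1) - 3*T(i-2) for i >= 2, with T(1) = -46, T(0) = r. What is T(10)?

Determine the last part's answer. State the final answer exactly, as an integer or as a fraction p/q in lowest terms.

-8405

Step 1: cross terms: (0*-15 - 18*16)=-288, (18*35 - 30*-15)=1080, (30*31 - 25*35)=55, (25*24 - 11*31)=259, (11*16 - 0*24)=176; twice the area = |1282| = 1282; area = 641; boundary points = 1 + 2 + 1 + 7 + 1 = 12; strictly interior points = area - boundary/2 + 1 = 636; answer 636
Step 2: A1 = 636; r = 43; T(2) = 2*(-46) - 3*(43) = -221; iterating: T(2)=-221, T(3)=-304, T(4)=55, T(5)=1022, T(6)=1879, T(7)=692, T(8)=-4253, T(9)=-10582, T(10)=-8405; answer -8405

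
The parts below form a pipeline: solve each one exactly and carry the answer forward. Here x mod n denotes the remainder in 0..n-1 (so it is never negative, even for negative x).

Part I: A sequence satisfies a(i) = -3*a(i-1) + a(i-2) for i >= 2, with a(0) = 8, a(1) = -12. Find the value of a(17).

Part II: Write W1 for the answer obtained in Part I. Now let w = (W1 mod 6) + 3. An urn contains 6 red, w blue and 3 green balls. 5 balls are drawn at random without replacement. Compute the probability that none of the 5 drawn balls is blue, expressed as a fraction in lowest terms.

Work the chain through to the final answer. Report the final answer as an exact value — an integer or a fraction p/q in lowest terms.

Part I: a(2) = -3*(-12) + 1*(8) = 44; iterating: a(2)=44, a(3)=-144, a(4)=476, a(5)=-1572, a(6)=5192, a(7)=-17148, a(8)=56636, a(9)=-187056, a(10)=617804, a(11)=-2040468, a(12)=6739208, a(13)=-22258092, a(14)=73513484, a(15)=-242798544, a(16)=801909116, a(17)=-2648525892; answer -2648525892
Part II: W1 = -2648525892; w = 3; total draws C(12,5) = 792; favorable C(9,5) = 126; P = 7/44; answer 7/44

7/44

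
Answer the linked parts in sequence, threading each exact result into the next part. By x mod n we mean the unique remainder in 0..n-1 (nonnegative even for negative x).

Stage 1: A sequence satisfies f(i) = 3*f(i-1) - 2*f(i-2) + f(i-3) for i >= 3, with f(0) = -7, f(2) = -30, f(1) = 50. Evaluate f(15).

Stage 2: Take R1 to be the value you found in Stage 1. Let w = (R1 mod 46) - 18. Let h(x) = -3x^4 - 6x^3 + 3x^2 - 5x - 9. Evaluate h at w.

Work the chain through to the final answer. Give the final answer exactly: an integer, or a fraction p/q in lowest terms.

-349047

Stage 1: f(3) = 3*(-30) - 2*(50) + 1*(-7) = -197; iterating: f(3)=-197, f(4)=-481, f(5)=-1079, f(6)=-2472, f(7)=-5739, f(8)=-13352, f(9)=-31050, f(10)=-72185, f(11)=-167807, f(12)=-390101, f(13)=-906874, f(14)=-2108227, f(15)=-4901034; answer -4901034
Stage 2: R1 = -4901034; w = 18; -3*(18)^4 - 6*(18)^3 + 3*(18)^2 - 5*(18)^1 - 9 = (-314928) + (-34992) + (972) + (-90) + (-9) = -349047; answer -349047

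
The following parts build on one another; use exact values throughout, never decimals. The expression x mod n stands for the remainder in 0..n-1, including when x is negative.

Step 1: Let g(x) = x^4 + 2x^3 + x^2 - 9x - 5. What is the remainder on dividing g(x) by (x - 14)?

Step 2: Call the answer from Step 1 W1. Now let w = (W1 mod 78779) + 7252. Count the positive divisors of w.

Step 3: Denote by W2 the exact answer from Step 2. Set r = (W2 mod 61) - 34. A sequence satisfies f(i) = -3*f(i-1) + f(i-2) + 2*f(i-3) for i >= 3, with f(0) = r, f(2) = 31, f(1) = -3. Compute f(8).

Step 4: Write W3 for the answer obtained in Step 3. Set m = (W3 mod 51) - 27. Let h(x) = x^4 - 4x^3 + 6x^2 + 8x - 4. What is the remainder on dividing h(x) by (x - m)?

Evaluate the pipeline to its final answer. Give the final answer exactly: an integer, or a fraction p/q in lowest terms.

Step 1: remainder = value at the root: 1*(14)^4 + 2*(14)^3 + 1*(14)^2 - 9*(14)^1 - 5 = (38416) + (5488) + (196) + (-126) + (-5) = 43969; answer 43969
Step 2: W1 = 43969; w = 51221; 51221 = 17 * 23 * 131; number of divisors = (1+1) * (1+1) * (1+1) = 8; answer 8
Step 3: W2 = 8; r = -26; f(3) = -3*(31) + 1*(-3) + 2*(-26) = -148; iterating: f(3)=-148, f(4)=469, f(5)=-1493, f(6)=4652, f(7)=-14511, f(8)=45199; answer 45199
Step 4: W3 = 45199; m = -14; remainder = value at the root: 1*(-14)^4 - 4*(-14)^3 + 6*(-14)^2 + 8*(-14)^1 - 4 = (38416) + (10976) + (1176) + (-112) + (-4) = 50452; answer 50452

50452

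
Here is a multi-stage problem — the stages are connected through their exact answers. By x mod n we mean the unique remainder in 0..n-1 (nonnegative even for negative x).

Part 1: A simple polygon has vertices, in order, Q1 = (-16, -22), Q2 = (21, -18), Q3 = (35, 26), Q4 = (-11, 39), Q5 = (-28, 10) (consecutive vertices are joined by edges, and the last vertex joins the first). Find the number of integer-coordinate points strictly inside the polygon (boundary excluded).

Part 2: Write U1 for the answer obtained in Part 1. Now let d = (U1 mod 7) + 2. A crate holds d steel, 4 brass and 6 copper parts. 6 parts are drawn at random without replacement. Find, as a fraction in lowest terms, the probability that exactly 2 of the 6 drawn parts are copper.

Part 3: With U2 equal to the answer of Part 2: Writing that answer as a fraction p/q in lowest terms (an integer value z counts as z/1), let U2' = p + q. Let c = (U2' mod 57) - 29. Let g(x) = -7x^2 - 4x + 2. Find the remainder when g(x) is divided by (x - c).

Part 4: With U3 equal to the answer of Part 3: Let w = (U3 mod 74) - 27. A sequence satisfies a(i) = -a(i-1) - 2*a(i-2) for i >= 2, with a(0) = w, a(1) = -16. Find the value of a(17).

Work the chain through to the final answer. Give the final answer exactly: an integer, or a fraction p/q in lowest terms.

Part 1: cross terms: (-16*-18 - 21*-22)=750, (21*26 - 35*-18)=1176, (35*39 - -11*26)=1651, (-11*10 - -28*39)=982, (-28*-22 - -16*10)=776; twice the area = |5335| = 5335; area = 5335/2; boundary points = 1 + 2 + 1 + 1 + 4 = 9; strictly interior points = area - boundary/2 + 1 = 2664; answer 2664
Part 2: U1 = 2664; d = 6; total draws C(16,6) = 8008; favorable C(6,2)*C(10,4) = 3150; P = 225/572; answer 225/572
Part 3: U2 = 225/572; threaded value p + q = 797; c = 27; remainder = value at the root: -7*(27)^2 - 4*(27)^1 + 2 = (-5103) + (-108) + (2) = -5209; answer -5209
Part 4: U3 = -5209; w = 18; a(2) = -1*(-16) - 2*(18) = -20; iterating: a(2)=-20, a(3)=52, a(4)=-12, a(5)=-92, a(6)=116, a(7)=68, a(8)=-300, a(9)=164, a(10)=436, a(11)=-764, a(12)=-108, a(13)=1636, a(14)=-1420, a(15)=-1852, a(16)=4692, a(17)=-988; answer -988

-988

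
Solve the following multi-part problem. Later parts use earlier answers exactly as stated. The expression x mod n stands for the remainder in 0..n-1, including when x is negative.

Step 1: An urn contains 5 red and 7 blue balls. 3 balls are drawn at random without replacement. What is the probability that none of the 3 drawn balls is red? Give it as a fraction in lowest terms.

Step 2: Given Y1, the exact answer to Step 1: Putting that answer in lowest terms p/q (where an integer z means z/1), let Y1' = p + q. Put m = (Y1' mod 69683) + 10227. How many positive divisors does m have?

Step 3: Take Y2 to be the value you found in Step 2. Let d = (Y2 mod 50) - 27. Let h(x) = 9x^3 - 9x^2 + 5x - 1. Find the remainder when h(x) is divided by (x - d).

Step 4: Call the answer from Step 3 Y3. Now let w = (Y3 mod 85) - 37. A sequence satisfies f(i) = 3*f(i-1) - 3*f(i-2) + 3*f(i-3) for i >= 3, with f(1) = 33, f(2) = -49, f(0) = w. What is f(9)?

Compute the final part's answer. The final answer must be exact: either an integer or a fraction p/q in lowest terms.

Step 1: total draws C(12,3) = 220; favorable C(7,3) = 35; P = 7/44; answer 7/44
Step 2: Y1 = 7/44; threaded value p + q = 51; m = 10278; 10278 = 2 * 3^2 * 571; number of divisors = (1+1) * (2+1) * (1+1) = 12; answer 12
Step 3: Y2 = 12; d = -15; remainder = value at the root: 9*(-15)^3 - 9*(-15)^2 + 5*(-15)^1 - 1 = (-30375) + (-2025) + (-75) + (-1) = -32476; answer -32476
Step 4: Y3 = -32476; w = 42; f(3) = 3*(-49) - 3*(33) + 3*(42) = -120; iterating: f(3)=-120, f(4)=-114, f(5)=-129, f(6)=-405, f(7)=-1170, f(8)=-2682, f(9)=-5751; answer -5751

-5751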